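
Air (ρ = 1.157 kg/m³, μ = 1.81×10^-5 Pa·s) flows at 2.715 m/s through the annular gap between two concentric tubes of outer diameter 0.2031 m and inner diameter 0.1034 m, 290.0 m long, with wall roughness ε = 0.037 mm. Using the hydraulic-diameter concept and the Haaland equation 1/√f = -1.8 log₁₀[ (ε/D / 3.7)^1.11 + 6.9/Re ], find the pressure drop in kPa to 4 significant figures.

Hydraulic diameter D_h = 4A/P = D_o - D_i = 0.2031 - 0.1034 = 0.0997 m.
Re = ρVD_h/μ = 1.157·2.715·0.0997/1.81e-05 = 1.73e+04.
ε/D_h = 3.7e-05/0.0997 = 0.000371; Haaland gives 1/√f = -1.8 log₁₀[3.64e-05+0.000399] = 6.05, so f = 0.02732.
ΔP = f(L/D_h)(ρV²/2) = 0.02732·290/0.0997·4.264 = 338.8 Pa.
ΔP = 0.3388 kPa.

ΔP ≈ 0.3388 kPa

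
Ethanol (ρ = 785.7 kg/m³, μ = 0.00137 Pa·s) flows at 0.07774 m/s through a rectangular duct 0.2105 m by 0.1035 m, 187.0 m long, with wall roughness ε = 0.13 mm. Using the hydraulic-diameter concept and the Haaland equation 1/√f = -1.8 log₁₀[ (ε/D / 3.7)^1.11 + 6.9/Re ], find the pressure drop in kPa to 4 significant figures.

ΔP ≈ 0.1162 kPa

Hydraulic diameter D_h = 4A/P = 4·(0.2105·0.1035)/(2·(0.2105+0.1035)) = 0.08715/0.628 = 0.1388 m.
Re = ρVD_h/μ = 785.7·0.07774·0.1388/0.00137 = 6187.
ε/D_h = 0.00013/0.1388 = 0.000937; Haaland gives 1/√f = -1.8 log₁₀[0.000102+0.00112] = 5.246, so f = 0.03633.
ΔP = f(L/D_h)(ρV²/2) = 0.03633·187/0.1388·2.374 = 116.2 Pa.
ΔP = 0.1162 kPa.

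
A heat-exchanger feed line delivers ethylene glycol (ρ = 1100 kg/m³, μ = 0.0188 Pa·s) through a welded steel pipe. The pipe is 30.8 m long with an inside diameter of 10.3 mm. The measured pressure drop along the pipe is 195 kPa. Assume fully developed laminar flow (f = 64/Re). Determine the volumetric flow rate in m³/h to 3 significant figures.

For laminar flow, f = 64/Re with Re = ρVD/μ, so Darcy-Weisbach reduces to ΔP = 32μLV/D². Solving for V: V = ΔP·D²/(32μL) = 1.95e+05·(0.0103)²/(32·0.0188·30.8) = 1.116 m/s.
Check: Re = ρVD/μ = 1100·1.116·0.0103/0.0188 = 672.9 < 2300, so the laminar assumption holds.
Q = V·A = 1.116·(π/4·0.0103²) = 9.303e-05 m³/s = 0.335 m³/h.

Q ≈ 0.335 m³/h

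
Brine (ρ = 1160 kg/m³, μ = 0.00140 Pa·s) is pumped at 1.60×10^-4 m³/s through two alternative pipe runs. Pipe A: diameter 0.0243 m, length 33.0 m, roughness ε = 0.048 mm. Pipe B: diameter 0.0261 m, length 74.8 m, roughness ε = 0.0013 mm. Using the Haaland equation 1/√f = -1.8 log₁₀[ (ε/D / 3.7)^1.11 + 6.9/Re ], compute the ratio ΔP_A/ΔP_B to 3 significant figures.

Pipe A: V = Q/A = 0.00016/0.0004638 = 0.345 m/s; Re = 6946; ε/D = 0.00198; Haaland → f = 0.03641; ΔP_A = f(L/D)(ρV²/2) = 3414 Pa.
Pipe B: V = Q/A = 0.00016/0.000535 = 0.2991 m/s; Re = 6467; ε/D = 4.98e-05; Haaland → f = 0.03498; ΔP_B = f(L/D)(ρV²/2) = 5201 Pa.
ΔP_A/ΔP_B = 3414/5201 = 0.656.

ΔP_A/ΔP_B ≈ 0.656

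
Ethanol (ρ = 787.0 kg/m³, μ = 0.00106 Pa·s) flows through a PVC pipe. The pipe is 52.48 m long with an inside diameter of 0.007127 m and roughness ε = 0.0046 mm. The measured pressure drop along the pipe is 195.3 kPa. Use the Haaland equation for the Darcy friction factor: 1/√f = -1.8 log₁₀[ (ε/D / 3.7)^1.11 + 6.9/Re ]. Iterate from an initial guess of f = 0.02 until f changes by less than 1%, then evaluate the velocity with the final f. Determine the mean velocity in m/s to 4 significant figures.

Rearranging Darcy-Weisbach: V = √(2·ΔP·D/(f·L·ρ)). With ε/D = 4.6e-06/0.007127 = 0.000645, iterate starting from f = 0.02:
  f = 0.02 → V = √(2·1.953e+05·0.007127/(0.02·52.48·787)) = 1.836 m/s; Re = ρVD/μ = 9714; f → 0.03193
  f = 0.03193 → V = 1.453 m/s; Re = 7688; f → 0.03394
  f = 0.03394 → V = 1.409 m/s; Re = 7457; f → 0.03422
Converged (Δf/f < 1%). With the final f = 0.03422: V = √(2·1.953e+05·0.007127/(0.03422·52.48·787)) = 1.403 m/s.

V ≈ 1.403 m/s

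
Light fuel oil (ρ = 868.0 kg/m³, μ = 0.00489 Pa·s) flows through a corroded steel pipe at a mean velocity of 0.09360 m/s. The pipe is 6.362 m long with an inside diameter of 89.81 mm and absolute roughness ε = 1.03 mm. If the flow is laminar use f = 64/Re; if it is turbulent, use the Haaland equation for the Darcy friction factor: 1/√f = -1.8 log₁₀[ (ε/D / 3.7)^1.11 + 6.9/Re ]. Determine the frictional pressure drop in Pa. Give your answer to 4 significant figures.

Reynolds number Re = ρVD/μ = 868 · 0.0936 · 0.08981 / 0.00489 = 1492.
Re < 2300 → laminar flow, so f = 64/Re = 64/1492 = 0.04289 (the turbulent correlation is not needed).
Darcy-Weisbach: ΔP = f(L/D)(ρV²/2) = 0.04289·(6.362/0.08981)·(868·0.0936²/2) = 0.04289·70.84·3.802 = 11.55 Pa.

ΔP ≈ 11.55 Pa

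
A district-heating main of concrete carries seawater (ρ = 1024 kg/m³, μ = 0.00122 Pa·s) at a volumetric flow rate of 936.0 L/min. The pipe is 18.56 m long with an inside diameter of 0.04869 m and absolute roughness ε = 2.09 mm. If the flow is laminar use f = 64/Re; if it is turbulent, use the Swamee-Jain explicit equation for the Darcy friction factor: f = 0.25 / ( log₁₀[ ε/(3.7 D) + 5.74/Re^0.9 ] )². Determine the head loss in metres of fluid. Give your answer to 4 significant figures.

h_f ≈ 91.22 m

Q = 936.0 L/min = 936.0/60000 = 0.0156 m³/s.
Cross-sectional area A = πD²/4 = π(0.04869)²/4 = 0.001862 m²; mean velocity V = Q/A = 0.0156/0.001862 = 8.378 m/s.
Reynolds number Re = ρVD/μ = 1024 · 8.378 · 0.04869 / 0.00122 = 3.424e+05.
Re > 4000 → turbulent. Relative roughness ε/D = 0.00209/0.04869 = 0.0429. Swamee-Jain: f = 0.25/(log₁₀[0.0429/3.7 + 5.74/3.424e+05^0.9])² = 0.25/(log₁₀[0.0116 + 6e-05])² = 0.25/(-1.933)² = 0.06689.
Darcy-Weisbach: ΔP = f(L/D)(ρV²/2) = 0.06689·(18.56/0.04869)·(1024·8.378²/2) = 0.06689·381.2·3.594e+04 = 9.164e+05 Pa.
Head loss h_f = ΔP/(ρg) = 9.164e+05/(1024·9.81) = 91.22 m.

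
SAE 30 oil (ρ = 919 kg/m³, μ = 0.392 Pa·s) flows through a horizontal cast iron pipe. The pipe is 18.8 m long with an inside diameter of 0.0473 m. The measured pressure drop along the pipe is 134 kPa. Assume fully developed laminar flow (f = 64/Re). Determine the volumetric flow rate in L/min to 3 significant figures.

Q ≈ 134 L/min

For laminar flow, f = 64/Re with Re = ρVD/μ, so Darcy-Weisbach reduces to ΔP = 32μLV/D². Solving for V: V = ΔP·D²/(32μL) = 1.34e+05·(0.0473)²/(32·0.392·18.8) = 1.271 m/s.
Check: Re = ρVD/μ = 919·1.271·0.0473/0.392 = 141 < 2300, so the laminar assumption holds.
Q = V·A = 1.271·(π/4·0.0473²) = 0.002234 m³/s = 134 L/min.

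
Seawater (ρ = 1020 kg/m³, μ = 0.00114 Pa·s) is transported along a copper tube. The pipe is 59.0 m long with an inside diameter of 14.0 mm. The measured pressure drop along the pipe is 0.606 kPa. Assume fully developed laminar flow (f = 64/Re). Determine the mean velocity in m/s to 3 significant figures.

For laminar flow, f = 64/Re with Re = ρVD/μ, so Darcy-Weisbach reduces to ΔP = 32μLV/D². Solving for V: V = ΔP·D²/(32μL) = 606·(0.014)²/(32·0.00114·59) = 0.05519 m/s.
Check: Re = ρVD/μ = 1020·0.05519·0.014/0.00114 = 691.3 < 2300, so the laminar assumption holds.

V ≈ 0.0552 m/s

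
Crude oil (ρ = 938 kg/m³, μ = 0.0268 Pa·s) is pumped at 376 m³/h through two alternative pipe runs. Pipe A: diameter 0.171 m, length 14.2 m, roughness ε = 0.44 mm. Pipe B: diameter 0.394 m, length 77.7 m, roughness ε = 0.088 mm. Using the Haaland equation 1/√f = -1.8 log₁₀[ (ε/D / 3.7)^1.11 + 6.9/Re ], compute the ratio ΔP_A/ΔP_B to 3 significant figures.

ΔP_A/ΔP_B ≈ 11.7

Pipe A: V = Q/A = 0.1044/0.02297 = 4.548 m/s; Re = 2.722e+04; ε/D = 0.00257; Haaland → f = 0.02927; ΔP_A = f(L/D)(ρV²/2) = 2.358e+04 Pa.
Pipe B: V = Q/A = 0.1044/0.1219 = 0.8566 m/s; Re = 1.181e+04; ε/D = 0.000223; Haaland → f = 0.0298; ΔP_B = f(L/D)(ρV²/2) = 2022 Pa.
ΔP_A/ΔP_B = 2.358e+04/2022 = 11.7.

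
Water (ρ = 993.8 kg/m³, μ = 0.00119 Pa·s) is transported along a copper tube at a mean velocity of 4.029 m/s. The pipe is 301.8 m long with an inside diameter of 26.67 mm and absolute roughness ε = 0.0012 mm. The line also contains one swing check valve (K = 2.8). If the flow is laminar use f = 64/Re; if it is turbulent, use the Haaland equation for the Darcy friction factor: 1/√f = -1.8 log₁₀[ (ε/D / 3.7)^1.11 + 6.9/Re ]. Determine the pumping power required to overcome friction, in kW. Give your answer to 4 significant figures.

Reynolds number Re = ρVD/μ = 993.8 · 4.029 · 0.02667 / 0.00119 = 8.974e+04.
Re > 4000 → turbulent. Relative roughness ε/D = 1.2e-06/0.02667 = 4.5e-05. Haaland: 1/√f = -1.8 log₁₀[(4.5e-05/3.7)^1.11 + 6.9/8.974e+04] = -1.8 log₁₀[3.5e-06 + 7.69e-05] = 7.371, so f = 0.01841.
Total minor-loss coefficient ΣK = 1·2.8 = 2.8.
ΔP = [f·L/D + ΣK]·(ρV²/2) = [0.01841·301.8/0.02667 + 2.8]·(993.8·4.029²/2) = [208.3 + 2.8]·8066 = 1.703e+06 Pa.
Q = V·A = 4.029·0.0005586 = 0.002251 m³/s.
Pumping power P = QΔP = 0.002251·1.703e+06 = 3832.5 W = 3.833 kW.

P ≈ 3.833 kW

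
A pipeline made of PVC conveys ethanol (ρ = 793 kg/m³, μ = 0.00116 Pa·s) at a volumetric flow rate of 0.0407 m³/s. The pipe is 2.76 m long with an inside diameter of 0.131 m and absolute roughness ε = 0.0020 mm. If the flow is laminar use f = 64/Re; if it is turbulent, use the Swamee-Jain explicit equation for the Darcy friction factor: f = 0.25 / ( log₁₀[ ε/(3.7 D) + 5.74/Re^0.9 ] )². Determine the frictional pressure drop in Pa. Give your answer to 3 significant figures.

ΔP ≈ 1130 Pa

Cross-sectional area A = πD²/4 = π(0.131)²/4 = 0.01348 m²; mean velocity V = Q/A = 0.0407/0.01348 = 3.02 m/s.
Reynolds number Re = ρVD/μ = 793 · 3.02 · 0.131 / 0.00116 = 2.704e+05.
Re > 4000 → turbulent. Relative roughness ε/D = 2e-06/0.131 = 1.53e-05. Swamee-Jain: f = 0.25/(log₁₀[1.53e-05/3.7 + 5.74/2.704e+05^0.9])² = 0.25/(log₁₀[4.13e-06 + 7.41e-05])² = 0.25/(-4.106)² = 0.01483.
Darcy-Weisbach: ΔP = f(L/D)(ρV²/2) = 0.01483·(2.76/0.131)·(793·3.02²/2) = 0.01483·21.07·3615 = 1129 Pa.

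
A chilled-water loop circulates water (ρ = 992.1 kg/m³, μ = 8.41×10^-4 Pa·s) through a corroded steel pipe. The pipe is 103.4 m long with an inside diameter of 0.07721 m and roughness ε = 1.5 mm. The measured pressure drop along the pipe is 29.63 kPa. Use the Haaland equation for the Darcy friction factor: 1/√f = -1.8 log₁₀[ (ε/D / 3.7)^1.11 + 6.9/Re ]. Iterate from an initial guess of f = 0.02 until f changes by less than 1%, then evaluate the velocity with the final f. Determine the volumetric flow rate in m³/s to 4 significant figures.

Rearranging Darcy-Weisbach: V = √(2·ΔP·D/(f·L·ρ)). With ε/D = 0.0015/0.07721 = 0.0194, iterate starting from f = 0.02:
  f = 0.02 → V = √(2·2.963e+04·0.07721/(0.02·103.4·992.1)) = 1.493 m/s; Re = ρVD/μ = 1.36e+05; f → 0.04848
  f = 0.04848 → V = 0.9592 m/s; Re = 8.736e+04; f → 0.04864
Converged (Δf/f < 1%). With the final f = 0.04864: V = √(2·2.963e+04·0.07721/(0.04864·103.4·992.1)) = 0.9576 m/s.
Q = V·A = 0.9576·(π/4·0.07721²) = 0.004484 m³/s = 0.004484 m³/s.

Q ≈ 0.004484 m³/s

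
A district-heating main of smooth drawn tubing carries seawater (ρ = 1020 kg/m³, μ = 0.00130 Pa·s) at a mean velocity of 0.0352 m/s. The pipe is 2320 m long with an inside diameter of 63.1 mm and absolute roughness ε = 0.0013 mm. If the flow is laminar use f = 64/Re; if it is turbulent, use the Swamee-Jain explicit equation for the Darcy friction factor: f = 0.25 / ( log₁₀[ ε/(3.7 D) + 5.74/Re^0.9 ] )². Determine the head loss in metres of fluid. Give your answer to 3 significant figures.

h_f ≈ 0.0853 m

Reynolds number Re = ρVD/μ = 1020 · 0.0352 · 0.0631 / 0.0013 = 1743.
Re < 2300 → laminar flow, so f = 64/Re = 64/1743 = 0.03672 (the turbulent correlation is not needed).
Darcy-Weisbach: ΔP = f(L/D)(ρV²/2) = 0.03672·(2320/0.0631)·(1020·0.0352²/2) = 0.03672·3.677e+04·0.6319 = 853.2 Pa.
Head loss h_f = ΔP/(ρg) = 853.2/(1020·9.81) = 0.0853 m.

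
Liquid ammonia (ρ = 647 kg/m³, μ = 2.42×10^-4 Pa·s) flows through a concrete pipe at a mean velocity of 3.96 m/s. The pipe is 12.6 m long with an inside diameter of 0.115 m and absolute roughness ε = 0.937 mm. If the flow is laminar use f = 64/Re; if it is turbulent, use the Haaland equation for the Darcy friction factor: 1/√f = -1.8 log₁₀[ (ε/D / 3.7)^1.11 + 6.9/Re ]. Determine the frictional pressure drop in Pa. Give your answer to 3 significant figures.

ΔP ≈ 19700 Pa

Reynolds number Re = ρVD/μ = 647 · 3.96 · 0.115 / 0.000242 = 1.218e+06.
Re > 4000 → turbulent. Relative roughness ε/D = 0.000937/0.115 = 0.00815. Haaland: 1/√f = -1.8 log₁₀[(0.00815/3.7)^1.11 + 6.9/1.218e+06] = -1.8 log₁₀[0.00112 + 5.67e-06] = 5.305, so f = 0.03553.
Darcy-Weisbach: ΔP = f(L/D)(ρV²/2) = 0.03553·(12.6/0.115)·(647·3.96²/2) = 0.03553·109.6·5073 = 1.975e+04 Pa.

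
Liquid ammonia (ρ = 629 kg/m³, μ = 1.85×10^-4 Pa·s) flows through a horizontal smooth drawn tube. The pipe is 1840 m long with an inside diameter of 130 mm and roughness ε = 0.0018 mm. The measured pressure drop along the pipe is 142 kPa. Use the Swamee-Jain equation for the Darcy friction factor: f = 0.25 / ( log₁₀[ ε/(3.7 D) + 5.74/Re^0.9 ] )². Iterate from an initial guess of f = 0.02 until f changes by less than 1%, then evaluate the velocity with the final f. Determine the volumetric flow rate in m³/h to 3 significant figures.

Q ≈ 76.0 m³/h

Rearranging Darcy-Weisbach: V = √(2·ΔP·D/(f·L·ρ)). With ε/D = 1.8e-06/0.13 = 1.38e-05, iterate starting from f = 0.02:
  f = 0.02 → V = √(2·1.42e+05·0.13/(0.02·1840·629)) = 1.263 m/s; Re = ρVD/μ = 5.582e+05; f → 0.01307
  f = 0.01307 → V = 1.562 m/s; Re = 6.905e+05; f → 0.01264
  f = 0.01264 → V = 1.589 m/s; Re = 7.023e+05; f → 0.0126
Converged (Δf/f < 1%). With the final f = 0.0126: V = √(2·1.42e+05·0.13/(0.0126·1840·629)) = 1.591 m/s.
Q = V·A = 1.591·(π/4·0.13²) = 0.02112 m³/s = 76.0 m³/h.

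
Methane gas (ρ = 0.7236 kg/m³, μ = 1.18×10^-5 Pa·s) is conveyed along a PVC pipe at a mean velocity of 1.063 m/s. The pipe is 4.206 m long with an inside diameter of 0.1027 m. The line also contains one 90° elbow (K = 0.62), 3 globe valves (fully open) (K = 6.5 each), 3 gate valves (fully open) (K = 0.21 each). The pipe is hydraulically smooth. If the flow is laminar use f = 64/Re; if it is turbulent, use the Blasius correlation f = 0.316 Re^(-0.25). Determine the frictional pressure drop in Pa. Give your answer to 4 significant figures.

ΔP ≈ 9.068 Pa

Reynolds number Re = ρVD/μ = 0.7236 · 1.063 · 0.1027 / 1.18e-05 = 6695.
Re > 4000 → turbulent. Smooth-pipe (Blasius): f = 0.316 Re^(-0.25) = 0.316/(6695)^0.25 = 0.03493.
Total minor-loss coefficient ΣK = 1·0.62 + 3·6.5 + 3·0.21 = 20.8.
ΔP = [f·L/D + ΣK]·(ρV²/2) = [0.03493·4.206/0.1027 + 20.8]·(0.7236·1.063²/2) = [1.431 + 20.8]·0.4088 = 9.068 Pa.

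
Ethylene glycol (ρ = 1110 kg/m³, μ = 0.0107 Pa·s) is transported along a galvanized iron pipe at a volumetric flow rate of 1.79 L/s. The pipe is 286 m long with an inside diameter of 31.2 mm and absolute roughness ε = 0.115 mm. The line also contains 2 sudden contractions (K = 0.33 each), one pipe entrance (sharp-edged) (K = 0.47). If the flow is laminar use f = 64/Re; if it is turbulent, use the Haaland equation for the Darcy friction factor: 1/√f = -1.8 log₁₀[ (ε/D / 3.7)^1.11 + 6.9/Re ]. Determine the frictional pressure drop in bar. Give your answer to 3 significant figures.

ΔP ≈ 10.5 bar

Q = 1.79 L/s = 1.79/1000 = 0.00179 m³/s.
Cross-sectional area A = πD²/4 = π(0.0312)²/4 = 0.0007645 m²; mean velocity V = Q/A = 0.00179/0.0007645 = 2.341 m/s.
Reynolds number Re = ρVD/μ = 1110 · 2.341 · 0.0312 / 0.0107 = 7578.
Re > 4000 → turbulent. Relative roughness ε/D = 0.000115/0.0312 = 0.00369. Haaland: 1/√f = -1.8 log₁₀[(0.00369/3.7)^1.11 + 6.9/7578] = -1.8 log₁₀[0.000466 + 0.000911] = 5.15, so f = 0.0377.
Total minor-loss coefficient ΣK = 2·0.33 + 1·0.47 = 1.13.
ΔP = [f·L/D + ΣK]·(ρV²/2) = [0.0377·286/0.0312 + 1.13]·(1110·2.341²/2) = [345.6 + 1.13]·3042 = 1.055e+06 Pa.
ΔP = 1.055e+06 Pa = 10.5 bar.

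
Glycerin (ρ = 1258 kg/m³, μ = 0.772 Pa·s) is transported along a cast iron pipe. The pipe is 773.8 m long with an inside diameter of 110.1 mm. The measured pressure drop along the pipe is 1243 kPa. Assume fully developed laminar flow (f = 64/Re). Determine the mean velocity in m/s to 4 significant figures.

For laminar flow, f = 64/Re with Re = ρVD/μ, so Darcy-Weisbach reduces to ΔP = 32μLV/D². Solving for V: V = ΔP·D²/(32μL) = 1.243e+06·(0.1101)²/(32·0.772·773.8) = 0.7882 m/s.
Check: Re = ρVD/μ = 1258·0.7882·0.1101/0.772 = 141.4 < 2300, so the laminar assumption holds.

V ≈ 0.7882 m/s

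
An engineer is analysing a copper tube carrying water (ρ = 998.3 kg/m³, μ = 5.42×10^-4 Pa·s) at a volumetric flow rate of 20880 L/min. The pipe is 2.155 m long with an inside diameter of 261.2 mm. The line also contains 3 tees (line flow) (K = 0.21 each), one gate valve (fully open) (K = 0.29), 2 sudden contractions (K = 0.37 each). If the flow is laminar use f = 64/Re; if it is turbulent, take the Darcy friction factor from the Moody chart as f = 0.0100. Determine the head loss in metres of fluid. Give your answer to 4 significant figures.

Q = 20880 L/min = 20880/60000 = 0.348 m³/s.
Cross-sectional area A = πD²/4 = π(0.2612)²/4 = 0.05358 m²; mean velocity V = Q/A = 0.348/0.05358 = 6.494 m/s.
Reynolds number Re = ρVD/μ = 998.3 · 6.494 · 0.2612 / 0.000542 = 3.124e+06.
Re > 4000 → turbulent; use the Moody-chart value f = 0.0100.
Total minor-loss coefficient ΣK = 3·0.21 + 1·0.29 + 2·0.37 = 1.66.
ΔP = [f·L/D + ΣK]·(ρV²/2) = [0.01·2.155/0.2612 + 1.66]·(998.3·6.494²/2) = [0.0825 + 1.66]·2.105e+04 = 3.669e+04 Pa.
Head loss h_f = ΔP/(ρg) = 3.669e+04/(998.3·9.81) = 3.746 m.

h_f ≈ 3.746 m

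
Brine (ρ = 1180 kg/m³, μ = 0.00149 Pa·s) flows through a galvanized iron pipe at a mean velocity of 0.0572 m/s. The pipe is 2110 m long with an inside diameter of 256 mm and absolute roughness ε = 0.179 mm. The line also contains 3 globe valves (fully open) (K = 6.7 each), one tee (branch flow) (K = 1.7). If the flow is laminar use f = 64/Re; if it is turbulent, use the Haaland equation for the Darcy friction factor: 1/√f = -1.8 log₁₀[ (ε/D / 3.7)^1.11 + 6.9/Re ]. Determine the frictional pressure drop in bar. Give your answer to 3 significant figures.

Reynolds number Re = ρVD/μ = 1180 · 0.0572 · 0.256 / 0.00149 = 1.16e+04.
Re > 4000 → turbulent. Relative roughness ε/D = 0.000179/0.256 = 0.000699. Haaland: 1/√f = -1.8 log₁₀[(0.000699/3.7)^1.11 + 6.9/1.16e+04] = -1.8 log₁₀[7.36e-05 + 0.000595] = 5.715, so f = 0.03062.
Total minor-loss coefficient ΣK = 3·6.7 + 1·1.7 = 21.8.
ΔP = [f·L/D + ΣK]·(ρV²/2) = [0.03062·2110/0.256 + 21.8]·(1180·0.0572²/2) = [252.4 + 21.8]·1.93 = 529.3 Pa.
ΔP = 529.3 Pa = 0.00529 bar.

ΔP ≈ 0.00529 bar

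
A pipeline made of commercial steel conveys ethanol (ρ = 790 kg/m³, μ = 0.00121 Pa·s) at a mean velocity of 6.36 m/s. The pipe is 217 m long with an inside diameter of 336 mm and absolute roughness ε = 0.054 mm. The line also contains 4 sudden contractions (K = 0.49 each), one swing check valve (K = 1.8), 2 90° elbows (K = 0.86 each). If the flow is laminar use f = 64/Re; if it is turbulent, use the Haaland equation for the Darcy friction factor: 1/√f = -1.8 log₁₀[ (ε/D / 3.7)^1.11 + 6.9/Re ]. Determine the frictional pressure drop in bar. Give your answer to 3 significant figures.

ΔP ≈ 2.31 bar

Reynolds number Re = ρVD/μ = 790 · 6.36 · 0.336 / 0.00121 = 1.395e+06.
Re > 4000 → turbulent. Relative roughness ε/D = 5.4e-05/0.336 = 0.000161. Haaland: 1/√f = -1.8 log₁₀[(0.000161/3.7)^1.11 + 6.9/1.395e+06] = -1.8 log₁₀[1.44e-05 + 4.95e-06] = 8.485, so f = 0.01389.
Total minor-loss coefficient ΣK = 4·0.49 + 1·1.8 + 2·0.86 = 5.48.
ΔP = [f·L/D + ΣK]·(ρV²/2) = [0.01389·217/0.336 + 5.48]·(790·6.36²/2) = [8.971 + 5.48]·1.598e+04 = 2.309e+05 Pa.
ΔP = 2.309e+05 Pa = 2.31 bar.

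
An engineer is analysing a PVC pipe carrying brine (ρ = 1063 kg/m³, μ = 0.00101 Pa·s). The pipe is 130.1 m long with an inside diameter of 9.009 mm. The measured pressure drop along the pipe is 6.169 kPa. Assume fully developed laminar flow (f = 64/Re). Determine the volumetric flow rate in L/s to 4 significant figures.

For laminar flow, f = 64/Re with Re = ρVD/μ, so Darcy-Weisbach reduces to ΔP = 32μLV/D². Solving for V: V = ΔP·D²/(32μL) = 6169·(0.009009)²/(32·0.00101·130.1) = 0.1191 m/s.
Check: Re = ρVD/μ = 1063·0.1191·0.009009/0.00101 = 1129 < 2300, so the laminar assumption holds.
Q = V·A = 0.1191·(π/4·0.009009²) = 7.59e-06 m³/s = 0.007590 L/s.

Q ≈ 0.007590 L/s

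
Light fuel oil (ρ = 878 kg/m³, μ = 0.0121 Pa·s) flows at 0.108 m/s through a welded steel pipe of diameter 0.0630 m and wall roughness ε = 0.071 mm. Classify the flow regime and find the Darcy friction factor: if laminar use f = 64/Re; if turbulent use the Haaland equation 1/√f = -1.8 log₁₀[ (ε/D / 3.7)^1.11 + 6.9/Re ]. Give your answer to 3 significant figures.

f ≈ 0.130

Re = ρVD/μ = 878·0.108·0.063/0.0121 = 493.7.
Re < 2300 → laminar, so f = 64/Re = 0.1296 (roughness is irrelevant in laminar flow).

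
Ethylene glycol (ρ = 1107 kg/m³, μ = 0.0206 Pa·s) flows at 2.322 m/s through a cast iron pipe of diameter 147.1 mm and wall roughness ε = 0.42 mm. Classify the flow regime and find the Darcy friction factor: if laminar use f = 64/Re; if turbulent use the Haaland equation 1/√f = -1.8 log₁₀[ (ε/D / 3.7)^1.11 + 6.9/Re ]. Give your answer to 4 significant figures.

Re = ρVD/μ = 1107·2.322·0.1471/0.0206 = 1.836e+04.
Re > 4000 → turbulent. ε/D = 0.00042/0.1471 = 0.00286; Haaland: 1/√f = -1.8 log₁₀[0.000351 + 0.000376] = 5.65, so f = 0.03133.

f ≈ 0.03133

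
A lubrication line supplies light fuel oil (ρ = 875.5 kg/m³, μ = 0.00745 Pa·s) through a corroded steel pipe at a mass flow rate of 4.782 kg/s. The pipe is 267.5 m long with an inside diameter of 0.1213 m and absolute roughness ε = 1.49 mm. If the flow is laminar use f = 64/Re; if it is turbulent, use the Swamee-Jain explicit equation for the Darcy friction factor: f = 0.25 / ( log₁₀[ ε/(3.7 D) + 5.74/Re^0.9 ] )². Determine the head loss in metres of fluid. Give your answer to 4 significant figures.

h_f ≈ 1.219 m

A = πD²/4 = π(0.1213)²/4 = 0.01156 m²; mean velocity V = ṁ/(ρA) = 4.782/(875.5 · 0.01156) = 0.4727 m/s.
Reynolds number Re = ρVD/μ = 875.5 · 0.4727 · 0.1213 / 0.00745 = 6738.
Re > 4000 → turbulent. Relative roughness ε/D = 0.00149/0.1213 = 0.0123. Swamee-Jain: f = 0.25/(log₁₀[0.0123/3.7 + 5.74/6738^0.9])² = 0.25/(log₁₀[0.00332 + 0.00206])² = 0.25/(-2.269)² = 0.04854.
Darcy-Weisbach: ΔP = f(L/D)(ρV²/2) = 0.04854·(267.5/0.1213)·(875.5·0.4727²/2) = 0.04854·2205·97.79 = 1.047e+04 Pa.
Head loss h_f = ΔP/(ρg) = 1.047e+04/(875.5·9.81) = 1.219 m.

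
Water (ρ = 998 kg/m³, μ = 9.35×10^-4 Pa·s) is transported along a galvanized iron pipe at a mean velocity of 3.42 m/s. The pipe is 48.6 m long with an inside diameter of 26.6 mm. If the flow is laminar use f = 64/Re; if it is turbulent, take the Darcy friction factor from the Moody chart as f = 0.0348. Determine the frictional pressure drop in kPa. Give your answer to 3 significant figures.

Reynolds number Re = ρVD/μ = 998 · 3.42 · 0.0266 / 0.000935 = 9.71e+04.
Re > 4000 → turbulent; use the Moody-chart value f = 0.0348.
Darcy-Weisbach: ΔP = f(L/D)(ρV²/2) = 0.0348·(48.6/0.0266)·(998·3.42²/2) = 0.0348·1827·5837 = 3.711e+05 Pa.
ΔP = 3.711e+05 Pa = 371 kPa.

ΔP ≈ 371 kPa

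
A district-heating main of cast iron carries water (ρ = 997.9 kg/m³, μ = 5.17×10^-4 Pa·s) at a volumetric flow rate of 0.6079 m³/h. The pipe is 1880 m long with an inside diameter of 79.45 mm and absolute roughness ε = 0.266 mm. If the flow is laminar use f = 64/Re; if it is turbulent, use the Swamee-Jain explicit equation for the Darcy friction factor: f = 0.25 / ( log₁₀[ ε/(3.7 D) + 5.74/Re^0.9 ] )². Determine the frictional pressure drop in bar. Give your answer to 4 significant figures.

Q = 0.6079 m³/h = 0.6079/3600 = 0.0001689 m³/s.
Cross-sectional area A = πD²/4 = π(0.07945)²/4 = 0.004958 m²; mean velocity V = Q/A = 0.0001689/0.004958 = 0.03406 m/s.
Reynolds number Re = ρVD/μ = 997.9 · 0.03406 · 0.07945 / 0.000517 = 5223.
Re > 4000 → turbulent. Relative roughness ε/D = 0.000266/0.07945 = 0.00335. Swamee-Jain: f = 0.25/(log₁₀[0.00335/3.7 + 5.74/5223^0.9])² = 0.25/(log₁₀[0.000905 + 0.00259])² = 0.25/(-2.457)² = 0.04141.
Darcy-Weisbach: ΔP = f(L/D)(ρV²/2) = 0.04141·(1880/0.07945)·(997.9·0.03406²/2) = 0.04141·2.366e+04·0.5788 = 567.2 Pa.
ΔP = 567.2 Pa = 0.005672 bar.

ΔP ≈ 0.005672 bar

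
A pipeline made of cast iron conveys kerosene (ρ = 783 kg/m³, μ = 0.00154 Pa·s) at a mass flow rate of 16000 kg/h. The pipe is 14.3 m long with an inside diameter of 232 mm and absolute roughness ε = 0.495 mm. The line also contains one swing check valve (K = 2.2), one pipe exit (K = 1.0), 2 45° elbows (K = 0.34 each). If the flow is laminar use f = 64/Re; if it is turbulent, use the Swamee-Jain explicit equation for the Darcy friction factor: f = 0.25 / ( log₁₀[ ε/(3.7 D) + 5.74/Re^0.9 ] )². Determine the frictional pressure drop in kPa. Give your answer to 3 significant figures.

ΔP ≈ 0.0411 kPa

ṁ = 16000 kg/h = 16000/3600 = 4.444 kg/s.
A = πD²/4 = π(0.232)²/4 = 0.04227 m²; mean velocity V = ṁ/(ρA) = 4.444/(783 · 0.04227) = 0.1343 m/s.
Reynolds number Re = ρVD/μ = 783 · 0.1343 · 0.232 / 0.00154 = 1.584e+04.
Re > 4000 → turbulent. Relative roughness ε/D = 0.000495/0.232 = 0.00213. Swamee-Jain: f = 0.25/(log₁₀[0.00213/3.7 + 5.74/1.584e+04^0.9])² = 0.25/(log₁₀[0.000577 + 0.000953])² = 0.25/(-2.815)² = 0.03154.
Total minor-loss coefficient ΣK = 1·2.2 + 1·1 + 2·0.34 = 3.88.
ΔP = [f·L/D + ΣK]·(ρV²/2) = [0.03154·14.3/0.232 + 3.88]·(783·0.1343²/2) = [1.944 + 3.88]·7.058 = 41.11 Pa.
ΔP = 41.11 Pa = 0.0411 kPa.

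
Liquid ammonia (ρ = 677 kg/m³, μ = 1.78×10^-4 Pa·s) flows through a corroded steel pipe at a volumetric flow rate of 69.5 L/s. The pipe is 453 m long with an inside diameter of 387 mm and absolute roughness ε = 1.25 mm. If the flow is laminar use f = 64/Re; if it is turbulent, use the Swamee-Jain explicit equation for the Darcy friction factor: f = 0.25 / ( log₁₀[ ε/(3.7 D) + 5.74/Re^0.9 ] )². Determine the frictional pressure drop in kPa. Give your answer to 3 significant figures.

Q = 69.5 L/s = 69.5/1000 = 0.0695 m³/s.
Cross-sectional area A = πD²/4 = π(0.387)²/4 = 0.1176 m²; mean velocity V = Q/A = 0.0695/0.1176 = 0.5908 m/s.
Reynolds number Re = ρVD/μ = 677 · 0.5908 · 0.387 / 0.000178 = 8.697e+05.
Re > 4000 → turbulent. Relative roughness ε/D = 0.00125/0.387 = 0.00323. Swamee-Jain: f = 0.25/(log₁₀[0.00323/3.7 + 5.74/8.697e+05^0.9])² = 0.25/(log₁₀[0.000873 + 2.59e-05])² = 0.25/(-3.046)² = 0.02694.
Darcy-Weisbach: ΔP = f(L/D)(ρV²/2) = 0.02694·(453/0.387)·(677·0.5908²/2) = 0.02694·1171·118.2 = 3726 Pa.
ΔP = 3726 Pa = 3.73 kPa.

ΔP ≈ 3.73 kPa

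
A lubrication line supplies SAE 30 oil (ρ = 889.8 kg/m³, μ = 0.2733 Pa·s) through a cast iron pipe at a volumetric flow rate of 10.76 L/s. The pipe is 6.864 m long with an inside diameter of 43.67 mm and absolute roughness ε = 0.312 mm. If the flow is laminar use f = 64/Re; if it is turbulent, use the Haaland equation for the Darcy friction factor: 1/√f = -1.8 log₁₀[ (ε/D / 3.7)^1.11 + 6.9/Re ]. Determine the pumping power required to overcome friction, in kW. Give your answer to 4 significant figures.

P ≈ 2.433 kW

Q = 10.76 L/s = 10.76/1000 = 0.01076 m³/s.
Cross-sectional area A = πD²/4 = π(0.04367)²/4 = 0.001498 m²; mean velocity V = Q/A = 0.01076/0.001498 = 7.184 m/s.
Reynolds number Re = ρVD/μ = 889.8 · 7.184 · 0.04367 / 0.273 = 1021.
Re < 2300 → laminar flow, so f = 64/Re = 64/1021 = 0.06266 (the turbulent correlation is not needed).
Darcy-Weisbach: ΔP = f(L/D)(ρV²/2) = 0.06266·(6.864/0.04367)·(889.8·7.184²/2) = 0.06266·157.2·2.296e+04 = 2.261e+05 Pa.
Pumping power P = QΔP = 0.01076·2.261e+05 = 2433.1 W = 2.433 kW.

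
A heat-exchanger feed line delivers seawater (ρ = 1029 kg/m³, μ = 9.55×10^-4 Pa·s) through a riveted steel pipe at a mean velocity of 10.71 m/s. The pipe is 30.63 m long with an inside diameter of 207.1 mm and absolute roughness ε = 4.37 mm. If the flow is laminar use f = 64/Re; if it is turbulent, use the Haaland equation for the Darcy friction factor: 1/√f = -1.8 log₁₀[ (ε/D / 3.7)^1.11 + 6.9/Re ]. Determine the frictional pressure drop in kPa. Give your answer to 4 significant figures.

ΔP ≈ 434.4 kPa

Reynolds number Re = ρVD/μ = 1029 · 10.71 · 0.2071 / 0.000955 = 2.39e+06.
Re > 4000 → turbulent. Relative roughness ε/D = 0.00437/0.2071 = 0.0211. Haaland: 1/√f = -1.8 log₁₀[(0.0211/3.7)^1.11 + 6.9/2.39e+06] = -1.8 log₁₀[0.00323 + 2.89e-06] = 4.483, so f = 0.04977.
Darcy-Weisbach: ΔP = f(L/D)(ρV²/2) = 0.04977·(30.63/0.2071)·(1029·10.71²/2) = 0.04977·147.9·5.902e+04 = 4.344e+05 Pa.
ΔP = 4.344e+05 Pa = 434.4 kPa.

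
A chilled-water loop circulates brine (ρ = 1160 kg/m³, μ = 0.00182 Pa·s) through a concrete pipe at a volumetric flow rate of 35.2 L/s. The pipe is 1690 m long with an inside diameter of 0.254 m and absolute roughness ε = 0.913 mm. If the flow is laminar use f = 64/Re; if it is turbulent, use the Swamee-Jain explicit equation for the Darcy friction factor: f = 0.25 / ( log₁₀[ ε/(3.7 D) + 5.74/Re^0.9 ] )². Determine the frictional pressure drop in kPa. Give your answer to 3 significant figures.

Q = 35.2 L/s = 35.2/1000 = 0.0352 m³/s.
Cross-sectional area A = πD²/4 = π(0.254)²/4 = 0.05067 m²; mean velocity V = Q/A = 0.0352/0.05067 = 0.6947 m/s.
Reynolds number Re = ρVD/μ = 1160 · 0.6947 · 0.254 / 0.00182 = 1.125e+05.
Re > 4000 → turbulent. Relative roughness ε/D = 0.000913/0.254 = 0.00359. Swamee-Jain: f = 0.25/(log₁₀[0.00359/3.7 + 5.74/1.125e+05^0.9])² = 0.25/(log₁₀[0.000971 + 0.000163])² = 0.25/(-2.945)² = 0.02882.
Darcy-Weisbach: ΔP = f(L/D)(ρV²/2) = 0.02882·(1690/0.254)·(1160·0.6947²/2) = 0.02882·6654·279.9 = 5.368e+04 Pa.
ΔP = 5.368e+04 Pa = 53.7 kPa.

ΔP ≈ 53.7 kPa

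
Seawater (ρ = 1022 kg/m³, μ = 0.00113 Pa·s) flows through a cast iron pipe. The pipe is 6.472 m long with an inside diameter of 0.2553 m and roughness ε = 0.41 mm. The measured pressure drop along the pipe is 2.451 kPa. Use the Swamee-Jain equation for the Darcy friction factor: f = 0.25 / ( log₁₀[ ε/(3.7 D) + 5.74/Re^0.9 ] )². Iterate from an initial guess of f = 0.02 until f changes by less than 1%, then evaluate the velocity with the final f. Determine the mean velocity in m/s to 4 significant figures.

V ≈ 2.898 m/s

Rearranging Darcy-Weisbach: V = √(2·ΔP·D/(f·L·ρ)). With ε/D = 0.00041/0.2553 = 0.00161, iterate starting from f = 0.02:
  f = 0.02 → V = √(2·2451·0.2553/(0.02·6.472·1022)) = 3.076 m/s; Re = ρVD/μ = 7.102e+05; f → 0.02251
  f = 0.02251 → V = 2.899 m/s; Re = 6.694e+05; f → 0.02253
Converged (Δf/f < 1%). With the final f = 0.02253: V = √(2·2451·0.2553/(0.02253·6.472·1022)) = 2.898 m/s.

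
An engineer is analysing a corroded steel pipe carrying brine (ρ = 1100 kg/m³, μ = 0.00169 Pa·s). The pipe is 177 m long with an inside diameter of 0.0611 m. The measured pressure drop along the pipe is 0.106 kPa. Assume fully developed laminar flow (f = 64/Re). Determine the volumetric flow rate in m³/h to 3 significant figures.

For laminar flow, f = 64/Re with Re = ρVD/μ, so Darcy-Weisbach reduces to ΔP = 32μLV/D². Solving for V: V = ΔP·D²/(32μL) = 106·(0.0611)²/(32·0.00169·177) = 0.04134 m/s.
Check: Re = ρVD/μ = 1100·0.04134·0.0611/0.00169 = 1644 < 2300, so the laminar assumption holds.
Q = V·A = 0.04134·(π/4·0.0611²) = 0.0001212 m³/s = 0.436 m³/h.

Q ≈ 0.436 m³/h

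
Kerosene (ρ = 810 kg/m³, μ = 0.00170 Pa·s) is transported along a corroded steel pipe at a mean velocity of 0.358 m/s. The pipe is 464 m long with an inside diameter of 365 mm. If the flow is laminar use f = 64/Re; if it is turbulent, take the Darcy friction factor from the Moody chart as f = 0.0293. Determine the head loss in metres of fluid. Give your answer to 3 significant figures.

Reynolds number Re = ρVD/μ = 810 · 0.358 · 0.365 / 0.0017 = 6.226e+04.
Re > 4000 → turbulent; use the Moody-chart value f = 0.0293.
Darcy-Weisbach: ΔP = f(L/D)(ρV²/2) = 0.0293·(464/0.365)·(810·0.358²/2) = 0.0293·1271·51.91 = 1933 Pa.
Head loss h_f = ΔP/(ρg) = 1933/(810·9.81) = 0.243 m.

h_f ≈ 0.243 m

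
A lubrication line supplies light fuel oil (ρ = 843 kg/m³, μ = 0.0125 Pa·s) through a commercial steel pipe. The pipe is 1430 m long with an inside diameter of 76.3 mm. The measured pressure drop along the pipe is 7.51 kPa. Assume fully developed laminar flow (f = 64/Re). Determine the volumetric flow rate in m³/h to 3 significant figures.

For laminar flow, f = 64/Re with Re = ρVD/μ, so Darcy-Weisbach reduces to ΔP = 32μLV/D². Solving for V: V = ΔP·D²/(32μL) = 7510·(0.0763)²/(32·0.0125·1430) = 0.07644 m/s.
Check: Re = ρVD/μ = 843·0.07644·0.0763/0.0125 = 393.3 < 2300, so the laminar assumption holds.
Q = V·A = 0.07644·(π/4·0.0763²) = 0.0003495 m³/s = 1.26 m³/h.

Q ≈ 1.26 m³/h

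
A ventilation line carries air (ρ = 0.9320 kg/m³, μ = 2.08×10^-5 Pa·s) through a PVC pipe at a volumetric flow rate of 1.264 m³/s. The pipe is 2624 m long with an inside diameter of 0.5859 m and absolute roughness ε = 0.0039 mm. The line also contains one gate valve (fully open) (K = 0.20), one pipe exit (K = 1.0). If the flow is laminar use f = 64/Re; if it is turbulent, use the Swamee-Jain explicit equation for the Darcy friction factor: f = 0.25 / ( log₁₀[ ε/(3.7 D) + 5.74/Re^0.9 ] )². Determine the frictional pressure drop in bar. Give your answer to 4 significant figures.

Cross-sectional area A = πD²/4 = π(0.5859)²/4 = 0.2696 m²; mean velocity V = Q/A = 1.264/0.2696 = 4.688 m/s.
Reynolds number Re = ρVD/μ = 0.932 · 4.688 · 0.5859 / 2.08e-05 = 1.231e+05.
Re > 4000 → turbulent. Relative roughness ε/D = 3.9e-06/0.5859 = 6.66e-06. Swamee-Jain: f = 0.25/(log₁₀[6.66e-06/3.7 + 5.74/1.231e+05^0.9])² = 0.25/(log₁₀[1.8e-06 + 0.000151])² = 0.25/(-3.817)² = 0.01716.
Total minor-loss coefficient ΣK = 1·0.2 + 1·1 = 1.2.
ΔP = [f·L/D + ΣK]·(ρV²/2) = [0.01716·2624/0.5859 + 1.2]·(0.932·4.688²/2) = [76.84 + 1.2]·10.24 = 799.4 Pa.
ΔP = 799.4 Pa = 0.007994 bar.

ΔP ≈ 0.007994 bar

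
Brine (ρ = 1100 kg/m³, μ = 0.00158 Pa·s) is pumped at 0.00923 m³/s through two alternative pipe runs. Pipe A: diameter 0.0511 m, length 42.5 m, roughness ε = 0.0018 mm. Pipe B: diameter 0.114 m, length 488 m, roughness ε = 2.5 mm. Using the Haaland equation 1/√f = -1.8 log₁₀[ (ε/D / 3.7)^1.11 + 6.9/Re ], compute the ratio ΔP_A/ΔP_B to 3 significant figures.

ΔP_A/ΔP_B ≈ 1.55

Pipe A: V = Q/A = 0.00923/0.002051 = 4.501 m/s; Re = 1.601e+05; ε/D = 3.52e-05; Haaland → f = 0.01639; ΔP_A = f(L/D)(ρV²/2) = 1.519e+05 Pa.
Pipe B: V = Q/A = 0.00923/0.01021 = 0.9043 m/s; Re = 7.177e+04; ε/D = 0.0219; Haaland → f = 0.051; ΔP_B = f(L/D)(ρV²/2) = 9.819e+04 Pa.
ΔP_A/ΔP_B = 1.519e+05/9.819e+04 = 1.55.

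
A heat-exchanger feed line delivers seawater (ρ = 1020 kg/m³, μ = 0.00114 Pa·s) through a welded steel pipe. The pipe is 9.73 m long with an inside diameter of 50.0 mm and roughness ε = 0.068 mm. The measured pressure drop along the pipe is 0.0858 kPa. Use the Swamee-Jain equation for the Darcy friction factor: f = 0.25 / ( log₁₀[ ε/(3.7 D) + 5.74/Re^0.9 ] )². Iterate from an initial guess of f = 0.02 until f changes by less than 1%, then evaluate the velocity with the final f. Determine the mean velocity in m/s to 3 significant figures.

Rearranging Darcy-Weisbach: V = √(2·ΔP·D/(f·L·ρ)). With ε/D = 6.8e-05/0.05 = 0.00136, iterate starting from f = 0.02:
  f = 0.02 → V = √(2·85.8·0.05/(0.02·9.73·1020)) = 0.2079 m/s; Re = ρVD/μ = 9301; f → 0.0338
  f = 0.0338 → V = 0.1599 m/s; Re = 7155; f → 0.036
  f = 0.036 → V = 0.155 m/s; Re = 6933; f → 0.03629
Converged (Δf/f < 1%). With the final f = 0.03629: V = √(2·85.8·0.05/(0.03629·9.73·1020)) = 0.1544 m/s.

V ≈ 0.154 m/s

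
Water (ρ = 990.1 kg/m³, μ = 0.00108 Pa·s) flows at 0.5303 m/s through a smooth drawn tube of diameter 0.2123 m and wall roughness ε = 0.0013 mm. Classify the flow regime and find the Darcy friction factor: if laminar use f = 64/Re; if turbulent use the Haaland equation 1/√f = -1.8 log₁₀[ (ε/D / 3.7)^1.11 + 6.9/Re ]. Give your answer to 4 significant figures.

Re = ρVD/μ = 990.1·0.5303·0.2123/0.00108 = 1.032e+05.
Re > 4000 → turbulent. ε/D = 1.3e-06/0.2123 = 6.12e-06; Haaland: 1/√f = -1.8 log₁₀[3.83e-07 + 6.69e-05] = 7.51, so f = 0.01773.

f ≈ 0.01773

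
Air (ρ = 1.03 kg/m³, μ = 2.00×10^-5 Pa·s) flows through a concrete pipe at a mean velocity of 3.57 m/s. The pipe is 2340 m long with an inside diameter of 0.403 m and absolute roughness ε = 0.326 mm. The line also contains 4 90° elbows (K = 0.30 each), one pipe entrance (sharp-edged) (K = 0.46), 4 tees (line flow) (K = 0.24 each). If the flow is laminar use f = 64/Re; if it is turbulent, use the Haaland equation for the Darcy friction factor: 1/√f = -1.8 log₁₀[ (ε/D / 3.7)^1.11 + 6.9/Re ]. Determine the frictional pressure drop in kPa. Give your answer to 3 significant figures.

ΔP ≈ 0.856 kPa

Reynolds number Re = ρVD/μ = 1.03 · 3.57 · 0.403 / 2e-05 = 7.409e+04.
Re > 4000 → turbulent. Relative roughness ε/D = 0.000326/0.403 = 0.000809. Haaland: 1/√f = -1.8 log₁₀[(0.000809/3.7)^1.11 + 6.9/7.409e+04] = -1.8 log₁₀[8.65e-05 + 9.31e-05] = 6.742, so f = 0.022.
Total minor-loss coefficient ΣK = 4·0.3 + 1·0.46 + 4·0.24 = 2.62.
ΔP = [f·L/D + ΣK]·(ρV²/2) = [0.022·2340/0.403 + 2.62]·(1.03·3.57²/2) = [127.7 + 2.62]·6.564 = 855.6 Pa.
ΔP = 855.6 Pa = 0.856 kPa.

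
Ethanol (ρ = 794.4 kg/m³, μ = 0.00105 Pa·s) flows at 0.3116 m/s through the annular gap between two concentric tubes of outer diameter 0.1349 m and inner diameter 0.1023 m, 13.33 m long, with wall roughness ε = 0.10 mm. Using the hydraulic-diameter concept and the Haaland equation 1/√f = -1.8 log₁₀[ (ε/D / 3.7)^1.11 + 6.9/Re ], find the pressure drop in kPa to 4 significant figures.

Hydraulic diameter D_h = 4A/P = D_o - D_i = 0.1349 - 0.1023 = 0.0326 m.
Re = ρVD_h/μ = 794.4·0.3116·0.0326/0.00105 = 7685.
ε/D_h = 0.0001/0.0326 = 0.00307; Haaland gives 1/√f = -1.8 log₁₀[0.00038+0.000898] = 5.208, so f = 0.03686.
ΔP = f(L/D_h)(ρV²/2) = 0.03686·13.33/0.0326·38.57 = 581.3 Pa.
ΔP = 0.5813 kPa.

ΔP ≈ 0.5813 kPa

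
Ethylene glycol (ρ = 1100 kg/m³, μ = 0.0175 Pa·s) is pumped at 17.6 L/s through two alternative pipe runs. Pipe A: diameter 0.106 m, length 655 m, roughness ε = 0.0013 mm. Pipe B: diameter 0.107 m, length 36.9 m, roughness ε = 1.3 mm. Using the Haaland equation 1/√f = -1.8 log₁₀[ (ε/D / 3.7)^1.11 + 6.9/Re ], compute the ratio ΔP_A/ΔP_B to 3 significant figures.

Pipe A: V = Q/A = 0.0176/0.008825 = 1.994 m/s; Re = 1.329e+04; ε/D = 1.23e-05; Haaland → f = 0.02862; ΔP_A = f(L/D)(ρV²/2) = 3.869e+05 Pa.
Pipe B: V = Q/A = 0.0176/0.008992 = 1.957 m/s; Re = 1.316e+04; ε/D = 0.0121; Haaland → f = 0.04418; ΔP_B = f(L/D)(ρV²/2) = 3.21e+04 Pa.
ΔP_A/ΔP_B = 3.869e+05/3.21e+04 = 12.1.

ΔP_A/ΔP_B ≈ 12.1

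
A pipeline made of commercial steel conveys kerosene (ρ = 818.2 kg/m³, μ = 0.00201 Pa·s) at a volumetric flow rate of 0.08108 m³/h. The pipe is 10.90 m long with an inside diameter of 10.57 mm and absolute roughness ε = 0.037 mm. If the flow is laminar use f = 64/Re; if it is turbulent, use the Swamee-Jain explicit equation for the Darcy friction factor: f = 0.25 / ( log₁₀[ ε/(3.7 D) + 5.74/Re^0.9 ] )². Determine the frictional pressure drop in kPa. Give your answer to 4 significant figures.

Q = 0.08108 m³/h = 0.08108/3600 = 2.252e-05 m³/s.
Cross-sectional area A = πD²/4 = π(0.01057)²/4 = 8.775e-05 m²; mean velocity V = Q/A = 2.252e-05/8.775e-05 = 0.2567 m/s.
Reynolds number Re = ρVD/μ = 818.2 · 0.2567 · 0.01057 / 0.00201 = 1104.
Re < 2300 → laminar flow, so f = 64/Re = 64/1104 = 0.05795 (the turbulent correlation is not needed).
Darcy-Weisbach: ΔP = f(L/D)(ρV²/2) = 0.05795·(10.9/0.01057)·(818.2·0.2567²/2) = 0.05795·1031·26.95 = 1611 Pa.
ΔP = 1611 Pa = 1.611 kPa.

ΔP ≈ 1.611 kPa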